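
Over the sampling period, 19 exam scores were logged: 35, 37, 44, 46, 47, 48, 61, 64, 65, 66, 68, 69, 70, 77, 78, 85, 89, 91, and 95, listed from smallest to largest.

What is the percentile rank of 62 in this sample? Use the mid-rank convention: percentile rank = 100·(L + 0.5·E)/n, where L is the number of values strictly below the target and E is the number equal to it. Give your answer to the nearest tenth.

36.8

Count below 62: L = 7; count equal: E = 0; n = 19.
Percentile rank = 100·(7 + 0.5·0)/19 = 100·7/19 = 36.84.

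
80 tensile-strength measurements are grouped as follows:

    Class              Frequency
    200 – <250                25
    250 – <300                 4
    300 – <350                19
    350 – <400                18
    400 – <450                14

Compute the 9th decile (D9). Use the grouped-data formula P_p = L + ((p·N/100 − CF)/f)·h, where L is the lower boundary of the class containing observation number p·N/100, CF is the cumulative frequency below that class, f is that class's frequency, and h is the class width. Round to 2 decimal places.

N = 80; target position k = 90/100 · 80 = 72.
Cumulative frequencies: 25, 29, 48, 66, 80.
Observation 72 falls in the class 400 – <450.
L = 400, CF = 66, f = 14, h = 50.
P90 = 400 + ((72 − 66)/14)·50 = 400 + 21.4286 = 421.429.

421.43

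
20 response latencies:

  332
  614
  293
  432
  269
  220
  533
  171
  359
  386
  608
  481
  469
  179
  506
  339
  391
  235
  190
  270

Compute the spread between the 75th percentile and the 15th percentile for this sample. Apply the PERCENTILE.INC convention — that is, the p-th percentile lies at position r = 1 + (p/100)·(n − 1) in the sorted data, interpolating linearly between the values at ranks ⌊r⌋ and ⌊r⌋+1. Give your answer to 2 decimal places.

Sorted: 171, 179, 190, 220, 235, 269, 270, 293, 332, 339, 359, 386, 391, 432, 469, 481, 506, 533, 608, 614.
n = 20.
P15: r = 3.85; ranks 3–4 are 190, 220; interpolating gives 215.5.
P75: r = 15.25; ranks 15–16 are 469, 481; interpolating gives 472.
Difference: 472 − 215.5 = 256.5.

256.50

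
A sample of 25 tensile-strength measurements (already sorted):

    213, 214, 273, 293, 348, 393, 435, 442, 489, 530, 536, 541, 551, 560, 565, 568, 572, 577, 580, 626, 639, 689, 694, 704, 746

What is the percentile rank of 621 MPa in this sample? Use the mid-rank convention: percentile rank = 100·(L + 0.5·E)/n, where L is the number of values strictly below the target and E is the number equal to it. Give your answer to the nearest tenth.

Count below 621: L = 19; count equal: E = 0; n = 25.
Percentile rank = 100·(19 + 0.5·0)/25 = 100·19/25 = 76.

76.0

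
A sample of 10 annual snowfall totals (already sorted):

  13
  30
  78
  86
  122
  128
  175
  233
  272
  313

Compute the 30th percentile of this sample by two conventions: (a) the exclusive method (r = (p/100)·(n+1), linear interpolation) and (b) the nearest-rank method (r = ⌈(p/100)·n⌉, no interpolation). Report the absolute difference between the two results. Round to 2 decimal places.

2.40

n = 10.
(a) r = 3.3; between ranks 3 (78) and 4 (86): 80.4.
(b) the nearest-rank method: rank 3 → 78.
|80.4 − 78| = 2.4.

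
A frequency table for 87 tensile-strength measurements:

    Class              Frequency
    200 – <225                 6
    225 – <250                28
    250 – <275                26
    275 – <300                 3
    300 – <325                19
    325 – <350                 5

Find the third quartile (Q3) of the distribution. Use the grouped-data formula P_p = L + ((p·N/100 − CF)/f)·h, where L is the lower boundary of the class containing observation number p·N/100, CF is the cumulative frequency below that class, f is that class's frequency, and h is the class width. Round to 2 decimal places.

N = 87; target position k = 75/100 · 87 = 65.25.
Cumulative frequencies: 6, 34, 60, 63, 82, 87.
Observation 65.25 falls in the class 300 – <325.
L = 300, CF = 63, f = 19, h = 25.
P75 = 300 + ((65.25 − 63)/19)·25 = 300 + 2.96053 = 302.961.

302.96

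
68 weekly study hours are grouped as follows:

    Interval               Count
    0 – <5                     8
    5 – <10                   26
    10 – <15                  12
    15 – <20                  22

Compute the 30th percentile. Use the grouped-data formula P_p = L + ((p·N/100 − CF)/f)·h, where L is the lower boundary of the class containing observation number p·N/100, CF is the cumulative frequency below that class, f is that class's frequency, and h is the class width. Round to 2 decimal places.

7.38

N = 68; target position k = 30/100 · 68 = 20.4.
Cumulative frequencies: 8, 34, 46, 68.
Observation 20.4 falls in the class 5 – <10.
L = 5, CF = 8, f = 26, h = 5.
P30 = 5 + ((20.4 − 8)/26)·5 = 5 + 2.38462 = 7.38462.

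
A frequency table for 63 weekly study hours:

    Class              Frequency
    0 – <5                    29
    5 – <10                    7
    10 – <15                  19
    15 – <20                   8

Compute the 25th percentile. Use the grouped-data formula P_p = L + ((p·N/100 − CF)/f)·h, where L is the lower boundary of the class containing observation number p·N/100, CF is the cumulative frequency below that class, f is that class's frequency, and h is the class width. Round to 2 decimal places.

2.72

N = 63; target position k = 25/100 · 63 = 15.75.
Cumulative frequencies: 29, 36, 55, 63.
Observation 15.75 falls in the class 0 – <5.
L = 0, CF = 0, f = 29, h = 5.
P25 = 0 + ((15.75 − 0)/29)·5 = 0 + 2.71552 = 2.71552.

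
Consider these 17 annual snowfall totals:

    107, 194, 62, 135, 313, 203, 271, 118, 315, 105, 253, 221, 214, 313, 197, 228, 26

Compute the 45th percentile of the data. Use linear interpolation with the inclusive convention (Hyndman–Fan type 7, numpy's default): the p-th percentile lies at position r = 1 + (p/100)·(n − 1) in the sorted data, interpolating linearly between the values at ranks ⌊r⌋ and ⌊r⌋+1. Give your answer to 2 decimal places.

198.20

Sorted: 26, 62, 105, 107, 118, 135, 194, 197, 203, 214, 221, 228, 253, 271, 313, 313, 315.
n = 17.
r = 1 + (45/100)·(17 − 1) = 1 + 7.2 = 8.2.
Rank 8 is 197 and rank 9 is 203.
Interpolate: 197 + 0.2·(203 − 197) = 197 + 0.2·6 = 198.2.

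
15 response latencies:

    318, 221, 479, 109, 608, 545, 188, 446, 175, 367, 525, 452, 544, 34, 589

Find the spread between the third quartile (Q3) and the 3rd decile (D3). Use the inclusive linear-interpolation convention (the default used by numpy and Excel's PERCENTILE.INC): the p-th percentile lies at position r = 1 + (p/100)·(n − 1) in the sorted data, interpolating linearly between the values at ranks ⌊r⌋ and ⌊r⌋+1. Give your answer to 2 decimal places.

294.10

Sorted: 34, 109, 175, 188, 221, 318, 367, 446, 452, 479, 525, 544, 545, 589, 608.
n = 15.
P30: r = 5.2; ranks 5–6 are 221, 318; interpolating gives 240.4.
P75: r = 11.5; ranks 11–12 are 525, 544; interpolating gives 534.5.
Difference: 534.5 − 240.4 = 294.1.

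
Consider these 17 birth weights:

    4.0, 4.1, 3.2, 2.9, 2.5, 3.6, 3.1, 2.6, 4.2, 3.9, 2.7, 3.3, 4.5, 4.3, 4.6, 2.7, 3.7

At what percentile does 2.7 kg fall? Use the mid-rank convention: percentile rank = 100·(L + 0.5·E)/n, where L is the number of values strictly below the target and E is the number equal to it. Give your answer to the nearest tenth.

17.6

Sorted: 2.5, 2.6, 2.7, 2.7, 2.9, 3.1, 3.2, 3.3, 3.6, 3.7, 3.9, 4.0, 4.1, 4.2, 4.3, 4.5, 4.6.
Count below 2.7: L = 2; count equal: E = 2; n = 17.
Percentile rank = 100·(2 + 0.5·2)/17 = 100·3/17 = 17.65.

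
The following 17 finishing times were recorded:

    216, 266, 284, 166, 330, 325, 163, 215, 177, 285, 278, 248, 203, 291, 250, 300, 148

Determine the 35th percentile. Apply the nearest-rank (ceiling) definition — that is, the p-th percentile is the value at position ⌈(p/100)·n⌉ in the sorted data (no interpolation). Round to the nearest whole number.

Sorted: 148, 163, 166, 177, 203, 215, 216, 248, 250, 266, 278, 284, 285, 291, 300, 325, 330.
n = 17.
Position = ⌈35/100 · 17⌉ = ⌈5.95⌉ = 6.
The value at rank 6 is 215.

215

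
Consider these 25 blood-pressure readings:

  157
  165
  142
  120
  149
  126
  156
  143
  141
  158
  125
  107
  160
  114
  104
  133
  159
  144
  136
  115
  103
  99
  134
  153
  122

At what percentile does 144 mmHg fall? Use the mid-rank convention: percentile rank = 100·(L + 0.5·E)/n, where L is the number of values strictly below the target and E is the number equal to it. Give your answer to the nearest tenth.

Sorted: 99, 103, 104, 107, 114, 115, 120, 122, 125, 126, 133, 134, 136, 141, 142, 143, 144, 149, 153, 156, 157, 158, 159, 160, 165.
Count below 144: L = 16; count equal: E = 1; n = 25.
Percentile rank = 100·(16 + 0.5·1)/25 = 100·16.5/25 = 66.

66.0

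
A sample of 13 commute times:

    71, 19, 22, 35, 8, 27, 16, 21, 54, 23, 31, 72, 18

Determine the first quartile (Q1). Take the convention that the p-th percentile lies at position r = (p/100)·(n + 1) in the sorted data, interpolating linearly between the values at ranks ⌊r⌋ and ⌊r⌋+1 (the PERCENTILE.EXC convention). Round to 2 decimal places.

18.50

Sorted: 8, 16, 18, 19, 21, 22, 23, 27, 31, 35, 54, 71, 72.
n = 13.
r = (25/100)·(13 + 1) = 3.5.
Rank 3 is 18 and rank 4 is 19.
Interpolate: 18 + 0.5·(19 − 18) = 18 + 0.5·1 = 18.5.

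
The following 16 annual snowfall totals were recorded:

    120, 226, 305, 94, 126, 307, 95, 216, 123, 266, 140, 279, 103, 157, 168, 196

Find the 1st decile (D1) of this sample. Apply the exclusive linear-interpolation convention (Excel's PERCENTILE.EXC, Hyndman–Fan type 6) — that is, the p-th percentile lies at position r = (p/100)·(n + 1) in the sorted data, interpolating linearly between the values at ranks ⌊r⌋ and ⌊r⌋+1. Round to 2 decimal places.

94.70

Sorted: 94, 95, 103, 120, 123, 126, 140, 157, 168, 196, 216, 226, 266, 279, 305, 307.
n = 16.
r = (10/100)·(16 + 1) = 1.7.
Rank 1 is 94 and rank 2 is 95.
Interpolate: 94 + 0.7·(95 − 94) = 94 + 0.7·1 = 94.7.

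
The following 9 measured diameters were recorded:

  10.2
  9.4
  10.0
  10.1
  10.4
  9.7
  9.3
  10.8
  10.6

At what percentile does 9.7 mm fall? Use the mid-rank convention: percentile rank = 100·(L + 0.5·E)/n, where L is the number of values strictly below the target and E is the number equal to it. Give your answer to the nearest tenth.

Sorted: 9.3, 9.4, 9.7, 10.0, 10.1, 10.2, 10.4, 10.6, 10.8.
Count below 9.7: L = 2; count equal: E = 1; n = 9.
Percentile rank = 100·(2 + 0.5·1)/9 = 100·2.5/9 = 27.78.

27.8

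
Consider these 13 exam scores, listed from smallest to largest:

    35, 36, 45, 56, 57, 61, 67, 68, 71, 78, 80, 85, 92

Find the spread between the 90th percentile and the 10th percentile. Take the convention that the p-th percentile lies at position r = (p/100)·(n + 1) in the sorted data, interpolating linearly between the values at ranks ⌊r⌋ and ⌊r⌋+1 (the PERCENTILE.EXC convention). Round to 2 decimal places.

53.80

n = 13.
P10: r = 1.4; ranks 1–2 are 35, 36; interpolating gives 35.4.
P90: r = 12.6; ranks 12–13 are 85, 92; interpolating gives 89.2.
Difference: 89.2 − 35.4 = 53.8.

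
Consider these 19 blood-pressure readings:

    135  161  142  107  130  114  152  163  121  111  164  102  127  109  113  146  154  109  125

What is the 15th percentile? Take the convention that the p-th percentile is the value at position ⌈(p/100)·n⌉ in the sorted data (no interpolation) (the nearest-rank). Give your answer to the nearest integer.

Sorted: 102, 107, 109, 109, 111, 113, 114, 121, 125, 127, 130, 135, 142, 146, 152, 154, 161, 163, 164.
n = 19.
Position = ⌈15/100 · 19⌉ = ⌈2.85⌉ = 3.
The value at rank 3 is 109.

109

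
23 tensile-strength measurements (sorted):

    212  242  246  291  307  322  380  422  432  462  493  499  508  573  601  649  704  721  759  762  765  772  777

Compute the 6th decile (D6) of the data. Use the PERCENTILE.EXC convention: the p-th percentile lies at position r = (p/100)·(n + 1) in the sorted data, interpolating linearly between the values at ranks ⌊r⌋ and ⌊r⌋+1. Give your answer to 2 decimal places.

584.20

n = 23.
r = (60/100)·(23 + 1) = 14.4.
Rank 14 is 573 and rank 15 is 601.
Interpolate: 573 + 0.4·(601 − 573) = 573 + 0.4·28 = 584.2.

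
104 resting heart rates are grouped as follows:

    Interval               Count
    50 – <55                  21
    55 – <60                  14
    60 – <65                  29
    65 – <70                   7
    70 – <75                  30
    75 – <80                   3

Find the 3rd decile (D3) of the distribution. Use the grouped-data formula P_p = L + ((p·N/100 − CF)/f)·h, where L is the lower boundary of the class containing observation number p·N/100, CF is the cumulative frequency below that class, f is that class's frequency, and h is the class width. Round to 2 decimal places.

58.64

N = 104; target position k = 30/100 · 104 = 31.2.
Cumulative frequencies: 21, 35, 64, 71, 101, 104.
Observation 31.2 falls in the class 55 – <60.
L = 55, CF = 21, f = 14, h = 5.
P30 = 55 + ((31.2 − 21)/14)·5 = 55 + 3.64286 = 58.6429.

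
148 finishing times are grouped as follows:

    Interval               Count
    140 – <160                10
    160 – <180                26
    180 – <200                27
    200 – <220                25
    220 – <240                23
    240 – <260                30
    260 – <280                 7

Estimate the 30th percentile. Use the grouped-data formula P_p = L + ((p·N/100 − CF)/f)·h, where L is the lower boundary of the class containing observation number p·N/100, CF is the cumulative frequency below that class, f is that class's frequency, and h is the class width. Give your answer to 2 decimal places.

N = 148; target position k = 30/100 · 148 = 44.4.
Cumulative frequencies: 10, 36, 63, 88, 111, 141, 148.
Observation 44.4 falls in the class 180 – <200.
L = 180, CF = 36, f = 27, h = 20.
P30 = 180 + ((44.4 − 36)/27)·20 = 180 + 6.22222 = 186.222.

186.22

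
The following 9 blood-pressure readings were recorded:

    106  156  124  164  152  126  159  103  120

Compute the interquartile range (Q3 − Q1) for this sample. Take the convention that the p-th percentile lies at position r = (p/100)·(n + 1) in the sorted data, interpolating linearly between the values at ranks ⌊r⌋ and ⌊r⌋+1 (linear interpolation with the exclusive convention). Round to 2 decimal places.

44.50

Sorted: 103, 106, 120, 124, 126, 152, 156, 159, 164.
n = 9.
P25: r = 2.5; ranks 2–3 are 106, 120; interpolating gives 113.
P75: r = 7.5; ranks 7–8 are 156, 159; interpolating gives 157.5.
Difference: 157.5 − 113 = 44.5.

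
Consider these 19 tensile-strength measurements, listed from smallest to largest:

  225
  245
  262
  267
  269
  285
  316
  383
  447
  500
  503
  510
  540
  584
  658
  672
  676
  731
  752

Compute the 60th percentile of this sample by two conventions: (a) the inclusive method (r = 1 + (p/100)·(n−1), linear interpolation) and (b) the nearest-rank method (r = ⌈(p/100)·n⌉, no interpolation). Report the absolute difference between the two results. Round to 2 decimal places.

n = 19.
(a) r = 11.8; between ranks 11 (503) and 12 (510): 508.6.
(b) the nearest-rank method: rank 12 → 510.
|508.6 − 510| = 1.4.

1.40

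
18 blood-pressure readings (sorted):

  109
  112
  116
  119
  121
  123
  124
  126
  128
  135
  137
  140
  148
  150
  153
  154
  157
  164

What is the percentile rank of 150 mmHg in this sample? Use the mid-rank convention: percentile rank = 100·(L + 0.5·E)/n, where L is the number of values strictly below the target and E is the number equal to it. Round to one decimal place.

Count below 150: L = 13; count equal: E = 1; n = 18.
Percentile rank = 100·(13 + 0.5·1)/18 = 100·13.5/18 = 75.

75.0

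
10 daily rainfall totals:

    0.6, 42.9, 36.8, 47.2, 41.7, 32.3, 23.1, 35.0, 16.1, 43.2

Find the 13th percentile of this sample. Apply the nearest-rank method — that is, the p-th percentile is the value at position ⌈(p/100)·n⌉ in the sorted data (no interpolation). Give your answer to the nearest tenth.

16.1

Sorted: 0.6, 16.1, 23.1, 32.3, 35.0, 36.8, 41.7, 42.9, 43.2, 47.2.
n = 10.
Position = ⌈13/100 · 10⌉ = ⌈1.3⌉ = 2.
The value at rank 2 is 16.1.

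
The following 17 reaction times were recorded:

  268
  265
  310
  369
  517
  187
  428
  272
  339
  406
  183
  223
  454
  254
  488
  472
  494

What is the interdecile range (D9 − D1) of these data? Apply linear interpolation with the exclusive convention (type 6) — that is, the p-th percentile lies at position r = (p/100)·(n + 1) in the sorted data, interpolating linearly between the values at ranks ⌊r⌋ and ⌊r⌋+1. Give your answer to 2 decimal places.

312.40

Sorted: 183, 187, 223, 254, 265, 268, 272, 310, 339, 369, 406, 428, 454, 472, 488, 494, 517.
n = 17.
P10: r = 1.8; ranks 1–2 are 183, 187; interpolating gives 186.2.
P90: r = 16.2; ranks 16–17 are 494, 517; interpolating gives 498.6.
Difference: 498.6 − 186.2 = 312.4.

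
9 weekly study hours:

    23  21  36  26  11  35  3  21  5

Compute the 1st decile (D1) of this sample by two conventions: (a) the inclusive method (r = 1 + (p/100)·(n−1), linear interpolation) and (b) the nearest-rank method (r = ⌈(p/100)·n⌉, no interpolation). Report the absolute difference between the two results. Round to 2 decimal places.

1.60

Sorted: 3, 5, 11, 21, 21, 23, 26, 35, 36.
n = 9.
(a) r = 1.8; between ranks 1 (3) and 2 (5): 4.6.
(b) the nearest-rank method: rank 1 → 3.
|4.6 − 3| = 1.6.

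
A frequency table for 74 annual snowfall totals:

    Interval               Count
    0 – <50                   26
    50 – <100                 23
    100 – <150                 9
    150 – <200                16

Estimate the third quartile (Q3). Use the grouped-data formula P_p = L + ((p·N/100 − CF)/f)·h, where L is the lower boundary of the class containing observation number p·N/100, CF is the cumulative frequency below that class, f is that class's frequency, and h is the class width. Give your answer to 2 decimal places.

136.11

N = 74; target position k = 75/100 · 74 = 55.5.
Cumulative frequencies: 26, 49, 58, 74.
Observation 55.5 falls in the class 100 – <150.
L = 100, CF = 49, f = 9, h = 50.
P75 = 100 + ((55.5 − 49)/9)·50 = 100 + 36.1111 = 136.111.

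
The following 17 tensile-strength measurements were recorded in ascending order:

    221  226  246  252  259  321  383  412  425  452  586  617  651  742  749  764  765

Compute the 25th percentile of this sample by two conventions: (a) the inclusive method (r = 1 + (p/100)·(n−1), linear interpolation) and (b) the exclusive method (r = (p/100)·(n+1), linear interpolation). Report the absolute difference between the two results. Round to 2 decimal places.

n = 17.
(a) r = 5 → value at rank 5 = 259.
(b) r = 4.5; between ranks 4 (252) and 5 (259): 255.5.
|259 − 255.5| = 3.5.

3.50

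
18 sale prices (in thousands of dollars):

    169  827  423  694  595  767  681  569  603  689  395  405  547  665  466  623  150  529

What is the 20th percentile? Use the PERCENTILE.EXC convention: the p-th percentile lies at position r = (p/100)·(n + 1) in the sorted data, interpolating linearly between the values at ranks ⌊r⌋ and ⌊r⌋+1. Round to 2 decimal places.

403.00

Sorted: 150, 169, 395, 405, 423, 466, 529, 547, 569, 595, 603, 623, 665, 681, 689, 694, 767, 827.
n = 18.
r = (20/100)·(18 + 1) = 3.8.
Rank 3 is 395 and rank 4 is 405.
Interpolate: 395 + 0.8·(405 − 395) = 395 + 0.8·10 = 403.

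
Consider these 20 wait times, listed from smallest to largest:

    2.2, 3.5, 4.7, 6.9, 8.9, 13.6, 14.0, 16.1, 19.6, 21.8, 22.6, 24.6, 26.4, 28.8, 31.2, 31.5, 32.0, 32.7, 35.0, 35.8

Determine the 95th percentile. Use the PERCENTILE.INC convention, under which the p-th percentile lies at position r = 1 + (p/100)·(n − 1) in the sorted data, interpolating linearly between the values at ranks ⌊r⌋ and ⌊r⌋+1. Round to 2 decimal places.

n = 20.
r = 1 + (95/100)·(20 − 1) = 1 + 18.05 = 19.05.
Rank 19 is 35.0 and rank 20 is 35.8.
Interpolate: 35.0 + 0.05·(35.8 − 35.0) = 35.0 + 0.05·0.8 = 35.04.

35.04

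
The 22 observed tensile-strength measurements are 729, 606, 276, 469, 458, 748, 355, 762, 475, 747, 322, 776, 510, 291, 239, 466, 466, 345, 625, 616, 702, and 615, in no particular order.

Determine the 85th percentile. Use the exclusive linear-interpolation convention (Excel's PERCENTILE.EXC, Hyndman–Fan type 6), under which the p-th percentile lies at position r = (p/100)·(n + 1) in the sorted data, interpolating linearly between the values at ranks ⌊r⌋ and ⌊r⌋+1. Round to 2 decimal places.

747.55

Sorted: 239, 276, 291, 322, 345, 355, 458, 466, 466, 469, 475, 510, 606, 615, 616, 625, 702, 729, 747, 748, 762, 776.
n = 22.
r = (85/100)·(22 + 1) = 19.55.
Rank 19 is 747 and rank 20 is 748.
Interpolate: 747 + 0.55·(748 − 747) = 747 + 0.55·1 = 747.55.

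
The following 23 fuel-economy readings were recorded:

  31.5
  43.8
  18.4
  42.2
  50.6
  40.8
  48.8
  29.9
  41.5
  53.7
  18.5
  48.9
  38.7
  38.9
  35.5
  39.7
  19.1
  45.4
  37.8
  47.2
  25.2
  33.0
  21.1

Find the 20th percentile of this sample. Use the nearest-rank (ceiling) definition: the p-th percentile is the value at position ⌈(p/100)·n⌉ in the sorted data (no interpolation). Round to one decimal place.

25.2

Sorted: 18.4, 18.5, 19.1, 21.1, 25.2, 29.9, 31.5, 33.0, 35.5, 37.8, 38.7, 38.9, 39.7, 40.8, 41.5, 42.2, 43.8, 45.4, 47.2, 48.8, 48.9, 50.6, 53.7.
n = 23.
Position = ⌈20/100 · 23⌉ = ⌈4.6⌉ = 5.
The value at rank 5 is 25.2.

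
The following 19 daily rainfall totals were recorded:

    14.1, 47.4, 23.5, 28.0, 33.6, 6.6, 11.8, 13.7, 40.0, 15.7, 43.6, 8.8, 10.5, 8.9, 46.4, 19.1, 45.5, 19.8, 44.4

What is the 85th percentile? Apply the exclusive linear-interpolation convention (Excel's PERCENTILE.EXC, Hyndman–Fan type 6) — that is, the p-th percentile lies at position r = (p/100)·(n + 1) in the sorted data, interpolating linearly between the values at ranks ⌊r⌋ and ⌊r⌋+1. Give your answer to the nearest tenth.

Sorted: 6.6, 8.8, 8.9, 10.5, 11.8, 13.7, 14.1, 15.7, 19.1, 19.8, 23.5, 28.0, 33.6, 40.0, 43.6, 44.4, 45.5, 46.4, 47.4.
n = 19.
r = (85/100)·(19 + 1) = 17.
r is an integer, so P85 is the value at rank 17: 45.5.

45.5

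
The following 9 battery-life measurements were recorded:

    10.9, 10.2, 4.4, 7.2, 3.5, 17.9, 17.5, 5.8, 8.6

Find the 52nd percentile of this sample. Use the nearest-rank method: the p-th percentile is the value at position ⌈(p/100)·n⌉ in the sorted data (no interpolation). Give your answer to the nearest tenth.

Sorted: 3.5, 4.4, 5.8, 7.2, 8.6, 10.2, 10.9, 17.5, 17.9.
n = 9.
Position = ⌈52/100 · 9⌉ = ⌈4.68⌉ = 5.
The value at rank 5 is 8.6.

8.6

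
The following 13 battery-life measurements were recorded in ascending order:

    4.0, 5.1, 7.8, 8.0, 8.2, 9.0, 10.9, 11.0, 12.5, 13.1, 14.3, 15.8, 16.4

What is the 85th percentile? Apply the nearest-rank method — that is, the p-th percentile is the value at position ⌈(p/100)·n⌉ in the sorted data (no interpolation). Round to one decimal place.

15.8

n = 13.
Position = ⌈85/100 · 13⌉ = ⌈11.05⌉ = 12.
The value at rank 12 is 15.8.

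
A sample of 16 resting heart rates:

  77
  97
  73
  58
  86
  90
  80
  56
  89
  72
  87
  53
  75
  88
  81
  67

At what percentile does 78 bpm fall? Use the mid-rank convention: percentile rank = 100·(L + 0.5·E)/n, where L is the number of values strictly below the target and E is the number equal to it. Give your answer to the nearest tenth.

50.0

Sorted: 53, 56, 58, 67, 72, 73, 75, 77, 80, 81, 86, 87, 88, 89, 90, 97.
Count below 78: L = 8; count equal: E = 0; n = 16.
Percentile rank = 100·(8 + 0.5·0)/16 = 100·8/16 = 50.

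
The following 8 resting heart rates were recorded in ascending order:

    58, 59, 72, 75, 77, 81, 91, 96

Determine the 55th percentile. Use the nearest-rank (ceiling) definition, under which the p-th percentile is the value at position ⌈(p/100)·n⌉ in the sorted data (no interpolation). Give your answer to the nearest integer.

77

n = 8.
Position = ⌈55/100 · 8⌉ = ⌈4.4⌉ = 5.
The value at rank 5 is 77.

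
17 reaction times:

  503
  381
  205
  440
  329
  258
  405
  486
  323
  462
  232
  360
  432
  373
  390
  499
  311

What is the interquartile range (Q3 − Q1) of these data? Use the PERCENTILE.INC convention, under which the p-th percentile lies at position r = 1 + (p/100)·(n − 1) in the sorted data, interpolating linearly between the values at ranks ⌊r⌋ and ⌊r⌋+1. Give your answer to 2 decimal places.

117.00

Sorted: 205, 232, 258, 311, 323, 329, 360, 373, 381, 390, 405, 432, 440, 462, 486, 499, 503.
n = 17.
P25: r = 5 (integer) → 323.
P75: r = 13 (integer) → 440.
Difference: 440 − 323 = 117.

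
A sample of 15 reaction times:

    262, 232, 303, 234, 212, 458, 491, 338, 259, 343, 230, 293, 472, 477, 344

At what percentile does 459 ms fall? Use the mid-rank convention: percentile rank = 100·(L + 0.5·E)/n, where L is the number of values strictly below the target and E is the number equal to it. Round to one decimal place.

80.0

Sorted: 212, 230, 232, 234, 259, 262, 293, 303, 338, 343, 344, 458, 472, 477, 491.
Count below 459: L = 12; count equal: E = 0; n = 15.
Percentile rank = 100·(12 + 0.5·0)/15 = 100·12/15 = 80.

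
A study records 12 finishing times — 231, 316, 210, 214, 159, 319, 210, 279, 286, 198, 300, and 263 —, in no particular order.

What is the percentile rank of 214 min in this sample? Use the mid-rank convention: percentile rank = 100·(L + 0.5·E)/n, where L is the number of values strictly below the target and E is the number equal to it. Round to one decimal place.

Sorted: 159, 198, 210, 210, 214, 231, 263, 279, 286, 300, 316, 319.
Count below 214: L = 4; count equal: E = 1; n = 12.
Percentile rank = 100·(4 + 0.5·1)/12 = 100·4.5/12 = 37.5.

37.5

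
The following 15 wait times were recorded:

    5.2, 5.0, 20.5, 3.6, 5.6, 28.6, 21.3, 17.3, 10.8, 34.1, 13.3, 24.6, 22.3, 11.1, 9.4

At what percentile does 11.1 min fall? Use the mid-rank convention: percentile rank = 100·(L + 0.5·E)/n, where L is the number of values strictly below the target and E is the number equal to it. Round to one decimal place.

Sorted: 3.6, 5.0, 5.2, 5.6, 9.4, 10.8, 11.1, 13.3, 17.3, 20.5, 21.3, 22.3, 24.6, 28.6, 34.1.
Count below 11.1: L = 6; count equal: E = 1; n = 15.
Percentile rank = 100·(6 + 0.5·1)/15 = 100·6.5/15 = 43.33.

43.3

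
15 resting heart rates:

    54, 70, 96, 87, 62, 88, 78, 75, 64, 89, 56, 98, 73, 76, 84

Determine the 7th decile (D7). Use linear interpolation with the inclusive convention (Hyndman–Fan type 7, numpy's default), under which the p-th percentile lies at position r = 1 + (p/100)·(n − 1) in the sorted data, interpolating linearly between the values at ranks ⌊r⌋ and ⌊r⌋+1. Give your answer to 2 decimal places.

86.40

Sorted: 54, 56, 62, 64, 70, 73, 75, 76, 78, 84, 87, 88, 89, 96, 98.
n = 15.
r = 1 + (70/100)·(15 − 1) = 1 + 9.8 = 10.8.
Rank 10 is 84 and rank 11 is 87.
Interpolate: 84 + 0.8·(87 − 84) = 84 + 0.8·3 = 86.4.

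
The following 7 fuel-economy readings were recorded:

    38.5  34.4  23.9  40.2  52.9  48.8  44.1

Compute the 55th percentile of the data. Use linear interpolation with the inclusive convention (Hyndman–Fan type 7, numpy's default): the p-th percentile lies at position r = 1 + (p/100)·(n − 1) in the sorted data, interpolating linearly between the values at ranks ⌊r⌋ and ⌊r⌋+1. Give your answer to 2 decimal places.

Sorted: 23.9, 34.4, 38.5, 40.2, 44.1, 48.8, 52.9.
n = 7.
r = 1 + (55/100)·(7 − 1) = 1 + 3.3 = 4.3.
Rank 4 is 40.2 and rank 5 is 44.1.
Interpolate: 40.2 + 0.3·(44.1 − 40.2) = 40.2 + 0.3·3.9 = 41.37.

41.37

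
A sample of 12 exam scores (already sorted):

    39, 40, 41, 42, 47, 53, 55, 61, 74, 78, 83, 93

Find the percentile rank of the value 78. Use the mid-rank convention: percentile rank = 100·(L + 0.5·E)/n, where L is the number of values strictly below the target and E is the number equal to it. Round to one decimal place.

79.2

Count below 78: L = 9; count equal: E = 1; n = 12.
Percentile rank = 100·(9 + 0.5·1)/12 = 100·9.5/12 = 79.17.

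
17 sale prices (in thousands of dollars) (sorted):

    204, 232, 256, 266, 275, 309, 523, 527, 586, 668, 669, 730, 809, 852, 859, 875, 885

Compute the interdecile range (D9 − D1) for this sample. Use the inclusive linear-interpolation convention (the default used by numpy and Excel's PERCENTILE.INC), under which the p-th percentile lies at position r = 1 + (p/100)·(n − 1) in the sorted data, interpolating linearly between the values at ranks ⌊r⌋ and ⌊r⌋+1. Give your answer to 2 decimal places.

n = 17.
P10: r = 2.6; ranks 2–3 are 232, 256; interpolating gives 246.4.
P90: r = 15.4; ranks 15–16 are 859, 875; interpolating gives 865.4.
Difference: 865.4 − 246.4 = 619.

619.00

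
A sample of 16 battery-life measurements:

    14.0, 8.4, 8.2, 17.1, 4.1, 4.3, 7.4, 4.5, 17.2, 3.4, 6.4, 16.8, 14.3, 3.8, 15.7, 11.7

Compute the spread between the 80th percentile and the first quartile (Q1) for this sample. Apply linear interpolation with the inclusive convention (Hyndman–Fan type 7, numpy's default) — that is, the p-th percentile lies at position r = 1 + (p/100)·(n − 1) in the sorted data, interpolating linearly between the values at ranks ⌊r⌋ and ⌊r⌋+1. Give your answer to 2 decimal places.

Sorted: 3.4, 3.8, 4.1, 4.3, 4.5, 6.4, 7.4, 8.2, 8.4, 11.7, 14.0, 14.3, 15.7, 16.8, 17.1, 17.2.
n = 16.
P25: r = 4.75; ranks 4–5 are 4.3, 4.5; interpolating gives 4.45.
P80: r = 13 (integer) → 15.7.
Difference: 15.7 − 4.45 = 11.25.

11.25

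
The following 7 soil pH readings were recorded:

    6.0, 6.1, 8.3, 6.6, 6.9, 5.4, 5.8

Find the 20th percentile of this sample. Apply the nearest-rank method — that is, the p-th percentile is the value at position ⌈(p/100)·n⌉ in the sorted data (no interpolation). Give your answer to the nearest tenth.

5.8

Sorted: 5.4, 5.8, 6.0, 6.1, 6.6, 6.9, 8.3.
n = 7.
Position = ⌈20/100 · 7⌉ = ⌈1.4⌉ = 2.
The value at rank 2 is 5.8.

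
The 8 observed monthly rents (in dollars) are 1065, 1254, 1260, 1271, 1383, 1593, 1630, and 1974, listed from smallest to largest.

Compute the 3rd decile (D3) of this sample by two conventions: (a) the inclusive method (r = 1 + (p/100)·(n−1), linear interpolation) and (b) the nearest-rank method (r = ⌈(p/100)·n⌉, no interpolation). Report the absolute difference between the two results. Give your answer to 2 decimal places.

n = 8.
(a) r = 3.1; between ranks 3 (1260) and 4 (1271): 1261.1.
(b) the nearest-rank method: rank 3 → 1260.
|1261.1 − 1260| = 1.1.

1.10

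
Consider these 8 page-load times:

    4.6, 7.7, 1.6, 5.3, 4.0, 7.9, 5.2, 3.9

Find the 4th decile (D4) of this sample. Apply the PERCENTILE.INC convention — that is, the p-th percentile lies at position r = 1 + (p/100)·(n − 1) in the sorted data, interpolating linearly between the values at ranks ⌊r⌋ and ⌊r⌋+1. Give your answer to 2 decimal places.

Sorted: 1.6, 3.9, 4.0, 4.6, 5.2, 5.3, 7.7, 7.9.
n = 8.
r = 1 + (40/100)·(8 − 1) = 1 + 2.8 = 3.8.
Rank 3 is 4.0 and rank 4 is 4.6.
Interpolate: 4.0 + 0.8·(4.6 − 4.0) = 4.0 + 0.8·0.6 = 4.48.

4.48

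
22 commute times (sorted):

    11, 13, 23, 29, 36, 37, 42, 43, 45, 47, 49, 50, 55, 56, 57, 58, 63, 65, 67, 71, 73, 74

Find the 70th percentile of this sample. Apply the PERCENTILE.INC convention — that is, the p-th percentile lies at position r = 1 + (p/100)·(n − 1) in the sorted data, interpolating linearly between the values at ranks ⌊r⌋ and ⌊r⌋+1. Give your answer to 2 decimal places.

n = 22.
r = 1 + (70/100)·(22 − 1) = 1 + 14.7 = 15.7.
Rank 15 is 57 and rank 16 is 58.
Interpolate: 57 + 0.7·(58 − 57) = 57 + 0.7·1 = 57.7.

57.70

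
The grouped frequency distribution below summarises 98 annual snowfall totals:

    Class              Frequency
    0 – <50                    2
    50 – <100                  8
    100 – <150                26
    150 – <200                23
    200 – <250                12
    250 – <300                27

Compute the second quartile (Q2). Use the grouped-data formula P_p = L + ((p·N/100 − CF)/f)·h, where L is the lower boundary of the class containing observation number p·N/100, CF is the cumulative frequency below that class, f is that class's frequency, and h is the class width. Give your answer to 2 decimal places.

N = 98; target position k = 50/100 · 98 = 49.
Cumulative frequencies: 2, 10, 36, 59, 71, 98.
Observation 49 falls in the class 150 – <200.
L = 150, CF = 36, f = 23, h = 50.
P50 = 150 + ((49 − 36)/23)·50 = 150 + 28.2609 = 178.261.

178.26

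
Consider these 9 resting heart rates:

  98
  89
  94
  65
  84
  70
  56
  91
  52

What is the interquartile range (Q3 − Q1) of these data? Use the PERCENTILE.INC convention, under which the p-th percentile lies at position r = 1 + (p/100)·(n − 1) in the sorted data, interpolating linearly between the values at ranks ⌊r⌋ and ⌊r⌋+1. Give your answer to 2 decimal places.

26.00

Sorted: 52, 56, 65, 70, 84, 89, 91, 94, 98.
n = 9.
P25: r = 3 (integer) → 65.
P75: r = 7 (integer) → 91.
Difference: 91 − 65 = 26.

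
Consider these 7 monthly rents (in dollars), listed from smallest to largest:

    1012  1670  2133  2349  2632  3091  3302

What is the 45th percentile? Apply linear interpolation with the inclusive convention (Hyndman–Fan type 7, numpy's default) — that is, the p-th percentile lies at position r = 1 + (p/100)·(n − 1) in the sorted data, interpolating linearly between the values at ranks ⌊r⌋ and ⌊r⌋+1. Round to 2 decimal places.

n = 7.
r = 1 + (45/100)·(7 − 1) = 1 + 2.7 = 3.7.
Rank 3 is 2133 and rank 4 is 2349.
Interpolate: 2133 + 0.7·(2349 − 2133) = 2133 + 0.7·216 = 2284.2.

2284.20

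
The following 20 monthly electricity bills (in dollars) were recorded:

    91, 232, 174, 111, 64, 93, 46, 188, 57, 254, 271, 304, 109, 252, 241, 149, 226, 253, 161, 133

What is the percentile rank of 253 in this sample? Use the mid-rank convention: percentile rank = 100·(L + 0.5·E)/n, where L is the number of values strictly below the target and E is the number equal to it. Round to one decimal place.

Sorted: 46, 57, 64, 91, 93, 109, 111, 133, 149, 161, 174, 188, 226, 232, 241, 252, 253, 254, 271, 304.
Count below 253: L = 16; count equal: E = 1; n = 20.
Percentile rank = 100·(16 + 0.5·1)/20 = 100·16.5/20 = 82.5.

82.5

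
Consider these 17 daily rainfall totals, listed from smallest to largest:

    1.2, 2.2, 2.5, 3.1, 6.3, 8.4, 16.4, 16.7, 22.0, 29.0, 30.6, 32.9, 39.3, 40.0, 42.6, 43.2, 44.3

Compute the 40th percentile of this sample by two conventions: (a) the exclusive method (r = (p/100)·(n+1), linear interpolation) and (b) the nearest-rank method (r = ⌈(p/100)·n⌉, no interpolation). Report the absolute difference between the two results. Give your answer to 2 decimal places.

0.06

n = 17.
(a) r = 7.2; between ranks 7 (16.4) and 8 (16.7): 16.46.
(b) the nearest-rank method: rank 7 → 16.4.
|16.46 − 16.4| = 0.06.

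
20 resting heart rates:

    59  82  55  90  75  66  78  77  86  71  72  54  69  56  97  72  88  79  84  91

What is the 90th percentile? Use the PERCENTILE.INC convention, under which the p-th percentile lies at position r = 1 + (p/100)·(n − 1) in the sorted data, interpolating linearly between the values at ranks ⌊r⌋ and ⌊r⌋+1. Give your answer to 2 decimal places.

90.10

Sorted: 54, 55, 56, 59, 66, 69, 71, 72, 72, 75, 77, 78, 79, 82, 84, 86, 88, 90, 91, 97.
n = 20.
r = 1 + (90/100)·(20 − 1) = 1 + 17.1 = 18.1.
Rank 18 is 90 and rank 19 is 91.
Interpolate: 90 + 0.1·(91 − 90) = 90 + 0.1·1 = 90.1.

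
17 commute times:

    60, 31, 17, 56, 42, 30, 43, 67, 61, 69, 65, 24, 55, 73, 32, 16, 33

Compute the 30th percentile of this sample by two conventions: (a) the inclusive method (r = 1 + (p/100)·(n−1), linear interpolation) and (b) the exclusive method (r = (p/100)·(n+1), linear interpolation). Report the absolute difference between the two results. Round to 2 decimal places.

Sorted: 16, 17, 24, 30, 31, 32, 33, 42, 43, 55, 56, 60, 61, 65, 67, 69, 73.
n = 17.
(a) r = 5.8; between ranks 5 (31) and 6 (32): 31.8.
(b) r = 5.4; between ranks 5 (31) and 6 (32): 31.4.
|31.8 − 31.4| = 0.4.

0.40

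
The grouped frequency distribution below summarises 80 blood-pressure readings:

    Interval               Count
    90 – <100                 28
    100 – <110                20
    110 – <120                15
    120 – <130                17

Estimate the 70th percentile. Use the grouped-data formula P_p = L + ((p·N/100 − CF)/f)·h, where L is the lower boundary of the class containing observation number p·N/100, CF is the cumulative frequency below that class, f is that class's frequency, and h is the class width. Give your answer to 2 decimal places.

115.33

N = 80; target position k = 70/100 · 80 = 56.
Cumulative frequencies: 28, 48, 63, 80.
Observation 56 falls in the class 110 – <120.
L = 110, CF = 48, f = 15, h = 10.
P70 = 110 + ((56 − 48)/15)·10 = 110 + 5.33333 = 115.333.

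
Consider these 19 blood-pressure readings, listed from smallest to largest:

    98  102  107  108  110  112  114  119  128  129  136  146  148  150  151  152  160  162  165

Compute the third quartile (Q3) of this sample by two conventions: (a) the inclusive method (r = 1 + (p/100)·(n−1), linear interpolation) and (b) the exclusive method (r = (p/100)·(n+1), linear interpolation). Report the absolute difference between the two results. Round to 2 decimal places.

0.50

n = 19.
(a) r = 14.5; between ranks 14 (150) and 15 (151): 150.5.
(b) r = 15 → value at rank 15 = 151.
|150.5 − 151| = 0.5.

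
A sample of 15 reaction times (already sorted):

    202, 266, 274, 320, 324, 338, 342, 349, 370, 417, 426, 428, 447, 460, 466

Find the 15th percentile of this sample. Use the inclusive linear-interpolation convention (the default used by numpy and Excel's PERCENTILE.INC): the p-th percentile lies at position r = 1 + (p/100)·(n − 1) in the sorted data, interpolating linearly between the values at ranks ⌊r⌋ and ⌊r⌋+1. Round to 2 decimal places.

n = 15.
r = 1 + (15/100)·(15 − 1) = 1 + 2.1 = 3.1.
Rank 3 is 274 and rank 4 is 320.
Interpolate: 274 + 0.1·(320 − 274) = 274 + 0.1·46 = 278.6.

278.60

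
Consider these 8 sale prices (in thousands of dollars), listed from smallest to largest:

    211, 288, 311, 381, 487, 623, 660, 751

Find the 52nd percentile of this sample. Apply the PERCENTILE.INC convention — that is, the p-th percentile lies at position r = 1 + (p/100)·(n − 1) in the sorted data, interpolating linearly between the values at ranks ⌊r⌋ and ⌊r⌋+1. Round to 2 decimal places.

n = 8.
r = 1 + (52/100)·(8 − 1) = 1 + 3.64 = 4.64.
Rank 4 is 381 and rank 5 is 487.
Interpolate: 381 + 0.64·(487 − 381) = 381 + 0.64·106 = 448.84.

448.84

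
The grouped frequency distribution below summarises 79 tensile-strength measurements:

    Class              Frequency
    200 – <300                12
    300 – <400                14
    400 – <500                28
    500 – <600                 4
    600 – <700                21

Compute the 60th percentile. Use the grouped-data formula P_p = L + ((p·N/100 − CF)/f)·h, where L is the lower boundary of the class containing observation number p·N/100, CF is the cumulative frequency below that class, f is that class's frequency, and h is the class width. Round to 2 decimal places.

476.43

N = 79; target position k = 60/100 · 79 = 47.4.
Cumulative frequencies: 12, 26, 54, 58, 79.
Observation 47.4 falls in the class 400 – <500.
L = 400, CF = 26, f = 28, h = 100.
P60 = 400 + ((47.4 − 26)/28)·100 = 400 + 76.4286 = 476.429.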